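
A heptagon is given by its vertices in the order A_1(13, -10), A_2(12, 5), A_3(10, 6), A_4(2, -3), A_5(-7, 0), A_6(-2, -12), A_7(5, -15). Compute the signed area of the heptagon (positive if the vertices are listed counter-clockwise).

Apply the shoelace formula: 2A = Σ (x_i·y_{i+1} − x_{i+1}·y_i), indices taken mod 7.
Σ = (185) + (22) + (-42) + (-21) + (84) + (90) + (145) = 463
Signed area = Σ/2 = 231.5 (positive ⇒ counter-clockwise traversal).

231.5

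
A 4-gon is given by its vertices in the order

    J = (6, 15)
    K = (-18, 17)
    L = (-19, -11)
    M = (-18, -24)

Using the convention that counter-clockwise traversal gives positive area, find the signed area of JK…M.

512.5

Apply the surveyor's formula: 2A = Σ (x_i·y_{i+1} − x_{i+1}·y_i), indices taken mod 4.
J→K: (6)(17) − (-18)(15) = 372
K→L: (-18)(-11) − (-19)(17) = 521
L→M: (-19)(-24) − (-18)(-11) = 258
M→J: (-18)(15) − (6)(-24) = -126
Σ = 1025
Signed area = Σ/2 = 512.5 (positive ⇒ counter-clockwise traversal).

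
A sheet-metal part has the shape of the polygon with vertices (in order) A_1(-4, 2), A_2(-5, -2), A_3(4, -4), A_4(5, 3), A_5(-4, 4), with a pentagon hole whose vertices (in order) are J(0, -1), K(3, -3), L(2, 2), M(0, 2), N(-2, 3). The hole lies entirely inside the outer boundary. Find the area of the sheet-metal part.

Outer boundary:
A_1→A_2: (-4)(-2) − (-5)(2) = 18
A_2→A_3: (-5)(-4) − (4)(-2) = 28
A_3→A_4: (4)(3) − (5)(-4) = 32
A_4→A_5: (5)(4) − (-4)(3) = 32
A_5→A_1: (-4)(2) − (-4)(4) = 8
Σ = 118
Area = |Σ|/2 = 59.
Hole:
Apply Gauss's area formula: 2A = Σ (x_i·y_{i+1} − x_{i+1}·y_i), indices taken mod 5.
Σ = (3) + (12) + (4) + (4) + (2) = 25
Area = |Σ|/2 = 12.5.
Net area = 59 − 12.5 = 46.5.

46.5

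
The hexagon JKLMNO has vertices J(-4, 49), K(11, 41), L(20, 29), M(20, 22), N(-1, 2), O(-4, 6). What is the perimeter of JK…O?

116

|JK| = √((15)² + (-8)²) = √289 = 17
|KL| = √((9)² + (-12)²) = √225 = 15
|LM| = √((0)² + (-7)²) = √49 = 7
|MN| = √((-21)² + (-20)²) = √841 = 29
|NO| = √((-3)² + (4)²) = √25 = 5
|OJ| = √((0)² + (43)²) = √1849 = 43
Perimeter = 17 + 15 + 7 + 29 + 5 + 43 = 116.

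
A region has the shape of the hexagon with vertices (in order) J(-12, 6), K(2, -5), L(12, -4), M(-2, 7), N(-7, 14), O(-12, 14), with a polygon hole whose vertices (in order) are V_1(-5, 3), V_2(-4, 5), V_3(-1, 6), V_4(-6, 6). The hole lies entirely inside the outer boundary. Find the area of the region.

176.5

Outer boundary:
Apply the shoelace formula: 2A = Σ (x_i·y_{i+1} − x_{i+1}·y_i), indices taken mod 6.
Σ = (48) + (52) + (76) + (21) + (70) + (96) = 363
Area = |Σ|/2 = 181.5.
Hole:
Σ = (-13) + (-19) + (30) + (12) = 10
Area = |Σ|/2 = 5.
Net area = 181.5 − 5 = 176.5.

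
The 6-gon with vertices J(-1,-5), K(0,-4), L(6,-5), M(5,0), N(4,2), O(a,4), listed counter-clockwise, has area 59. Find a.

-5

Write out the shoelace sum; only the two edges meeting at O involve a:
2·Area = [(4·4 − a·2) + (a·(-5) − (-1)·4)] + 63
       = -7·a + 83 = 118
⇒ a = -5.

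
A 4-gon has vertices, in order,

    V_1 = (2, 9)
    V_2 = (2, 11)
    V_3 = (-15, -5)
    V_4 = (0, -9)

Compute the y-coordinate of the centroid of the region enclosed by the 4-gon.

Apply Gauss's area formula. First the cross-terms c_i = x_i·y_{i+1} − x_{i+1}·y_i:
  4, 155, 135, 18  ⇒  2A = 312, A = 156.
Then Σ (y_i + y_{i+1})·c_i = -880, so ȳ = -880 / (6·156) = -110/117.

-110/117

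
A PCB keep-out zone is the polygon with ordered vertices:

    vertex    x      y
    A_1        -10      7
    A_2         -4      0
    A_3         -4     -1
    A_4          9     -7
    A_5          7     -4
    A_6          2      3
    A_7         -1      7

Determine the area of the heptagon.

95.5

A_1→A_2: (-10)(0) − (-4)(7) = 28
A_2→A_3: (-4)(-1) − (-4)(0) = 4
A_3→A_4: (-4)(-7) − (9)(-1) = 37
A_4→A_5: (9)(-4) − (7)(-7) = 13
A_5→A_6: (7)(3) − (2)(-4) = 29
A_6→A_7: (2)(7) − (-1)(3) = 17
A_7→A_1: (-1)(7) − (-10)(7) = 63
Σ = 191
Area = |Σ|/2 = 95.5.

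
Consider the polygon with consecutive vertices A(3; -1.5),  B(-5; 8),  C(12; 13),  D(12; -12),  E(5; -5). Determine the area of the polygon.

Σ = (16.5) + (-161) + (-300) + (0) + (7.5) = -437
Area = |Σ|/2 = 218.5.

218.5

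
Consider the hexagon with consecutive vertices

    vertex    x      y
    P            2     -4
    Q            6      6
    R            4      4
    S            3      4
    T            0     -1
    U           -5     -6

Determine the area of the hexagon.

32

Σ = (36) + (0) + (4) + (-3) + (-5) + (32) = 64
Area = |Σ|/2 = 32.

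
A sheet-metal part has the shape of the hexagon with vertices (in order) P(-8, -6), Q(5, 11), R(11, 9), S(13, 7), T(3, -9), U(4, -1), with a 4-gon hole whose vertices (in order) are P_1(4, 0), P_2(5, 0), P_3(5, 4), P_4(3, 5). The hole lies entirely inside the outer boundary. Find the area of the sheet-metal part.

149

Outer boundary:
Apply Gauss's area formula: 2A = Σ (x_i·y_{i+1} − x_{i+1}·y_i), indices taken mod 6.
Σ = (-58) + (-76) + (-40) + (-138) + (33) + (-32) = -311
Area = |Σ|/2 = 155.5.
Hole:
Apply the surveyor's formula: 2A = Σ (x_i·y_{i+1} − x_{i+1}·y_i), indices taken mod 4.
P_1→P_2: (4)(0) − (5)(0) = 0
P_2→P_3: (5)(4) − (5)(0) = 20
P_3→P_4: (5)(5) − (3)(4) = 13
P_4→P_1: (3)(0) − (4)(5) = -20
Σ = 13
Area = |Σ|/2 = 6.5.
Net area = 155.5 − 6.5 = 149.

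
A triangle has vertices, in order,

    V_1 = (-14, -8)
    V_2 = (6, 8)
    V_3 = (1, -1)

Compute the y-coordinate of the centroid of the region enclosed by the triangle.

Apply the shoelace (surveyor's) formula. First the cross-terms c_i = x_i·y_{i+1} − x_{i+1}·y_i:
  -64, -14, -22  ⇒  2A = -100, A = -50.
Then Σ (y_i + y_{i+1})·c_i = 100, so ȳ = 100 / (6·(-50)) = -1/3.

-1/3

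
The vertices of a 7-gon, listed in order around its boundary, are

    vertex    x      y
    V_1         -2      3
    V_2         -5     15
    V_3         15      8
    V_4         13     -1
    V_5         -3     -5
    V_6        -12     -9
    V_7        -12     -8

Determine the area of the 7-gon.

Apply Gauss's area formula: 2A = Σ (x_i·y_{i+1} − x_{i+1}·y_i), indices taken mod 7.
Cross-terms: -15, -265, -119, -68, -33, -12, -52  ⇒  Σ = -564
Area = |Σ|/2 = 282.

282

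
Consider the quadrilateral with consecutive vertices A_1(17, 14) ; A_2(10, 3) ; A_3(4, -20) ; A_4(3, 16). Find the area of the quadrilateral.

203.5

Apply the shoelace (surveyor's) formula: 2A = Σ (x_i·y_{i+1} − x_{i+1}·y_i), indices taken mod 4.
Σ = (-89) + (-212) + (124) + (-230) = -407
Area = |Σ|/2 = 203.5.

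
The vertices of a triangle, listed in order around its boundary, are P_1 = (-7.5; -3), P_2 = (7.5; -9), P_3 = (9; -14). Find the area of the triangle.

Apply the surveyor's formula: 2A = Σ (x_i·y_{i+1} − x_{i+1}·y_i), indices taken mod 3.
Σ = (90) + (-24) + (-132) = -66
Area = |Σ|/2 = 33.

33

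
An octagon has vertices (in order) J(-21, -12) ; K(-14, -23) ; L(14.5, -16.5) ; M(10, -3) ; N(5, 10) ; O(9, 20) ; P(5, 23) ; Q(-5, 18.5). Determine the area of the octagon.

Apply the shoelace formula: 2A = Σ (x_i·y_{i+1} − x_{i+1}·y_i), indices taken mod 8.
J→K: (-21)(-23) − (-14)(-12) = 315
K→L: (-14)(-16.5) − (14.5)(-23) = 564.5
L→M: (14.5)(-3) − (10)(-16.5) = 121.5
M→N: (10)(10) − (5)(-3) = 115
N→O: (5)(20) − (9)(10) = 10
O→P: (9)(23) − (5)(20) = 107
P→Q: (5)(18.5) − (-5)(23) = 207.5
Q→J: (-5)(-12) − (-21)(18.5) = 448.5
Σ = 1889
Area = |Σ|/2 = 944.5.

944.5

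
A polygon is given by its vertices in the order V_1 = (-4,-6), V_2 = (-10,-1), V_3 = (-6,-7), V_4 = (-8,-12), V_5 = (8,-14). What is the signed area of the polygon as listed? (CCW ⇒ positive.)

64

Apply Gauss's area formula: 2A = Σ (x_i·y_{i+1} − x_{i+1}·y_i), indices taken mod 5.
Σ = (-56) + (64) + (16) + (208) + (-104) = 128
Signed area = Σ/2 = 64 (positive ⇒ counter-clockwise traversal).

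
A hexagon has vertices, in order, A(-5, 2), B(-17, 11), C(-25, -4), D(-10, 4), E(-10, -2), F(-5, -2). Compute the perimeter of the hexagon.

|AB| = √((-12)² + (9)²) = √225 = 15
|BC| = √((-8)² + (-15)²) = √289 = 17
|CD| = √((15)² + (8)²) = √289 = 17
|DE| = √((0)² + (-6)²) = √36 = 6
|EF| = √((5)² + (0)²) = √25 = 5
|FA| = √((0)² + (4)²) = √16 = 4
Perimeter = 15 + 17 + 17 + 6 + 5 + 4 = 64.

64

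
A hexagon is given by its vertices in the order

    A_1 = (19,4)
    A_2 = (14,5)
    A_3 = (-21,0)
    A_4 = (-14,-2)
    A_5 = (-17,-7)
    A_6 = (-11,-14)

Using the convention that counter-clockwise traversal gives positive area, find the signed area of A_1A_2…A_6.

Apply the shoelace formula: 2A = Σ (x_i·y_{i+1} − x_{i+1}·y_i), indices taken mod 6.
A_1→A_2: (19)(5) − (14)(4) = 39
A_2→A_3: (14)(0) − (-21)(5) = 105
A_3→A_4: (-21)(-2) − (-14)(0) = 42
A_4→A_5: (-14)(-7) − (-17)(-2) = 64
A_5→A_6: (-17)(-14) − (-11)(-7) = 161
A_6→A_1: (-11)(4) − (19)(-14) = 222
Σ = 633
Signed area = Σ/2 = 316.5 (positive ⇒ counter-clockwise traversal).

316.5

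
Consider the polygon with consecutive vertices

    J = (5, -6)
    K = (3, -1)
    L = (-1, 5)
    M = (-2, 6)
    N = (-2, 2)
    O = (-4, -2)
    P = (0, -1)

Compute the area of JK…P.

Apply Gauss's area formula: 2A = Σ (x_i·y_{i+1} − x_{i+1}·y_i), indices taken mod 7.
J→K: (5)(-1) − (3)(-6) = 13
K→L: (3)(5) − (-1)(-1) = 14
L→M: (-1)(6) − (-2)(5) = 4
M→N: (-2)(2) − (-2)(6) = 8
N→O: (-2)(-2) − (-4)(2) = 12
O→P: (-4)(-1) − (0)(-2) = 4
P→J: (0)(-6) − (5)(-1) = 5
Σ = 60
Area = |Σ|/2 = 30.

30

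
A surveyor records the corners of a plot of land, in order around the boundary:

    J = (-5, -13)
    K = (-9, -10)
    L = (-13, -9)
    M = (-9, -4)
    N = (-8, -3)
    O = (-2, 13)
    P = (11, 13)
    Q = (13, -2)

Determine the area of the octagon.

399.5

Σ = (-67) + (-49) + (-29) + (-5) + (-110) + (-169) + (-191) + (-179) = -799
Area = |Σ|/2 = 399.5.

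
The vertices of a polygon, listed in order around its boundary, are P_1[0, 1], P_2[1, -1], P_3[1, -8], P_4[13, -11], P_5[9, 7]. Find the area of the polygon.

Σ = (-1) + (-7) + (93) + (190) + (9) = 284
Area = |Σ|/2 = 142.

142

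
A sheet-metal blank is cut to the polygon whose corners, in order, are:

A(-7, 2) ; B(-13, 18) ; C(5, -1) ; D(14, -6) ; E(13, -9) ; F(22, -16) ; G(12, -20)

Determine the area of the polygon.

307.5

Apply the surveyor's formula: 2A = Σ (x_i·y_{i+1} − x_{i+1}·y_i), indices taken mod 7.
Σ = (-100) + (-77) + (-16) + (-48) + (-10) + (-248) + (-116) = -615
Area = |Σ|/2 = 307.5.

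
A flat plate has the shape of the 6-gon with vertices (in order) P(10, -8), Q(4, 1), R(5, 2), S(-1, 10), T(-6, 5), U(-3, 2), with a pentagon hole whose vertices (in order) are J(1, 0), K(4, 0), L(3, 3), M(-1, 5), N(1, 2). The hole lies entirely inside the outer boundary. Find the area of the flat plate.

Outer boundary:
Σ = (42) + (3) + (52) + (55) + (3) + (4) = 159
Area = |Σ|/2 = 79.5.
Hole:
Apply the shoelace formula: 2A = Σ (x_i·y_{i+1} − x_{i+1}·y_i), indices taken mod 5.
Cross-terms: 0, 12, 18, -7, -2  ⇒  Σ = 21
Area = |Σ|/2 = 10.5.
Net area = 79.5 − 10.5 = 69.

69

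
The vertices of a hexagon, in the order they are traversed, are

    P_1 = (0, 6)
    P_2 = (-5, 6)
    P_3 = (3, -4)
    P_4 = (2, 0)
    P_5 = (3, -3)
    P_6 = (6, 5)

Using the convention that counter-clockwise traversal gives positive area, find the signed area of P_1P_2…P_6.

51.5

P_1→P_2: (0)(6) − (-5)(6) = 30
P_2→P_3: (-5)(-4) − (3)(6) = 2
P_3→P_4: (3)(0) − (2)(-4) = 8
P_4→P_5: (2)(-3) − (3)(0) = -6
P_5→P_6: (3)(5) − (6)(-3) = 33
P_6→P_1: (6)(6) − (0)(5) = 36
Σ = 103
Signed area = Σ/2 = 51.5 (positive ⇒ counter-clockwise traversal).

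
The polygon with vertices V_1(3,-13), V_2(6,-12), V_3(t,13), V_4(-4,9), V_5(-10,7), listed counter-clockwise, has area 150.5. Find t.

The doubled signed area Σ (x_i y_{i+1} − x_{i+1} y_i) is linear in t.
With t=0 it equals 343; the coefficient of t is 21 (from the two edges through V_3).
So 21·t + 343 = 2·150.5 = 301 ⇒ t = -2.

-2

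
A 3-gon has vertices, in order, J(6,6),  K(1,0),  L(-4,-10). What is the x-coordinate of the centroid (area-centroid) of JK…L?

1

Apply the shoelace formula. First the cross-terms c_i = x_i·y_{i+1} − x_{i+1}·y_i:
  -6, -10, 36  ⇒  2A = 20, A = 10.
Then Σ (x_i + x_{i+1})·c_i = 60, so x̄ = 60 / (6·10) = 1.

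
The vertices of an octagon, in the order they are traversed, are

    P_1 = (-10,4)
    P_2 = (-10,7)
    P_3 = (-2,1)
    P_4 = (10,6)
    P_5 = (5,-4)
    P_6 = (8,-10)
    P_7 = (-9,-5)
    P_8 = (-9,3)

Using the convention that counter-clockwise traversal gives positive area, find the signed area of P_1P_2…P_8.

-172

Apply the surveyor's formula: 2A = Σ (x_i·y_{i+1} − x_{i+1}·y_i), indices taken mod 8.
P_1→P_2: (-10)(7) − (-10)(4) = -30
P_2→P_3: (-10)(1) − (-2)(7) = 4
P_3→P_4: (-2)(6) − (10)(1) = -22
P_4→P_5: (10)(-4) − (5)(6) = -70
P_5→P_6: (5)(-10) − (8)(-4) = -18
P_6→P_7: (8)(-5) − (-9)(-10) = -130
P_7→P_8: (-9)(3) − (-9)(-5) = -72
P_8→P_1: (-9)(4) − (-10)(3) = -6
Σ = -344
Signed area = Σ/2 = -172 (negative ⇒ clockwise traversal).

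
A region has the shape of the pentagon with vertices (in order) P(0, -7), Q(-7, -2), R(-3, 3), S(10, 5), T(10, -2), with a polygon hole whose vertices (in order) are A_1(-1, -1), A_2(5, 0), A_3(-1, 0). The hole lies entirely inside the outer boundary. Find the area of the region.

127.5

Outer boundary:
Apply Gauss's area formula: 2A = Σ (x_i·y_{i+1} − x_{i+1}·y_i), indices taken mod 5.
Σ = (-49) + (-27) + (-45) + (-70) + (-70) = -261
Area = |Σ|/2 = 130.5.
Hole:
Σ = (5) + (0) + (1) = 6
Area = |Σ|/2 = 3.
Net area = 130.5 − 3 = 127.5.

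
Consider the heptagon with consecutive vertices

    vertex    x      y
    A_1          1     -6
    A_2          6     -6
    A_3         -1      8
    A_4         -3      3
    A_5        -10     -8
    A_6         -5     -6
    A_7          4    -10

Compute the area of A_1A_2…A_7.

A_1→A_2: (1)(-6) − (6)(-6) = 30
A_2→A_3: (6)(8) − (-1)(-6) = 42
A_3→A_4: (-1)(3) − (-3)(8) = 21
A_4→A_5: (-3)(-8) − (-10)(3) = 54
A_5→A_6: (-10)(-6) − (-5)(-8) = 20
A_6→A_7: (-5)(-10) − (4)(-6) = 74
A_7→A_1: (4)(-6) − (1)(-10) = -14
Σ = 227
Area = |Σ|/2 = 113.5.

113.5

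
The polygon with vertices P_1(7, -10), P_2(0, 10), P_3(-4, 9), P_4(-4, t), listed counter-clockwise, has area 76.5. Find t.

3

The doubled signed area Σ (x_i y_{i+1} − x_{i+1} y_i) is linear in t.
With t=0 it equals 186; the coefficient of t is -11 (from the two edges through P_4).
So -11·t + 186 = 2·76.5 = 153 ⇒ t = 3.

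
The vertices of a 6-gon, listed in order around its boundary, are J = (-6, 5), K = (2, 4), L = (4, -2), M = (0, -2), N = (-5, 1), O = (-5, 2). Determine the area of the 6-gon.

45

Apply the shoelace (surveyor's) formula: 2A = Σ (x_i·y_{i+1} − x_{i+1}·y_i), indices taken mod 6.
J→K: (-6)(4) − (2)(5) = -34
K→L: (2)(-2) − (4)(4) = -20
L→M: (4)(-2) − (0)(-2) = -8
M→N: (0)(1) − (-5)(-2) = -10
N→O: (-5)(2) − (-5)(1) = -5
O→J: (-5)(5) − (-6)(2) = -13
Σ = -90
Area = |Σ|/2 = 45.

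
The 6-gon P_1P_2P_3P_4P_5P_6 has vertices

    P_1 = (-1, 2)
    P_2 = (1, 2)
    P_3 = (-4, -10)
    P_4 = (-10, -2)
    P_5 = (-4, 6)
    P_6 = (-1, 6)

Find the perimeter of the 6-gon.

42

|P_1P_2| = √((2)² + (0)²) = √4 = 2
|P_2P_3| = √((-5)² + (-12)²) = √169 = 13
|P_3P_4| = √((-6)² + (8)²) = √100 = 10
|P_4P_5| = √((6)² + (8)²) = √100 = 10
|P_5P_6| = √((3)² + (0)²) = √9 = 3
|P_6P_1| = √((0)² + (-4)²) = √16 = 4
Perimeter = 2 + 13 + 10 + 10 + 3 + 4 = 42.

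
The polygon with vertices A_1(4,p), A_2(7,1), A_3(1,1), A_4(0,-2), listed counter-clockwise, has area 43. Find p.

-10

Write out the shoelace sum; only the two edges meeting at A_1 involve p:
2·Area = [(0·p − 4·(-2)) + (4·1 − 7·p)] + 4
       = -7·p + 16 = 86
⇒ p = -10.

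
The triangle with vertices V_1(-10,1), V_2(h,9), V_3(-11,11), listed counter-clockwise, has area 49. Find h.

-1

The doubled signed area Σ (x_i y_{i+1} − x_{i+1} y_i) is linear in h.
With h=0 it equals 108; the coefficient of h is 10 (from the two edges through V_2).
So 10·h + 108 = 2·49 = 98 ⇒ h = -1.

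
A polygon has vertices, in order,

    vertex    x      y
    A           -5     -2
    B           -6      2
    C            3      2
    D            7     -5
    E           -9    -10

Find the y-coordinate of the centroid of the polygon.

Apply the shoelace formula. First the cross-terms c_i = x_i·y_{i+1} − x_{i+1}·y_i:
  -22, -18, -29, -115, -32  ⇒  2A = -216, A = -108.
Then Σ (y_i + y_{i+1})·c_i = 2124, so ȳ = 2124 / (6·(-108)) = -59/18.

-59/18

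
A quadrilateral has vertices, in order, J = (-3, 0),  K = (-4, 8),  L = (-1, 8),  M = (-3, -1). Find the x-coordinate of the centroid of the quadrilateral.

Apply the surveyor's formula. First the cross-terms c_i = x_i·y_{i+1} − x_{i+1}·y_i:
  -24, -24, 25, -3  ⇒  2A = -26, A = -13.
Then Σ (x_i + x_{i+1})·c_i = 206, so x̄ = 206 / (6·(-13)) = -103/39.

-103/39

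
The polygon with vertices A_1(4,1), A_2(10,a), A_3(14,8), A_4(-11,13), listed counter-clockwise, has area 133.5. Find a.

1

The doubled signed area Σ (x_i y_{i+1} − x_{i+1} y_i) is linear in a.
With a=0 it equals 277; the coefficient of a is -10 (from the two edges through A_2).
So -10·a + 277 = 2·133.5 = 267 ⇒ a = 1.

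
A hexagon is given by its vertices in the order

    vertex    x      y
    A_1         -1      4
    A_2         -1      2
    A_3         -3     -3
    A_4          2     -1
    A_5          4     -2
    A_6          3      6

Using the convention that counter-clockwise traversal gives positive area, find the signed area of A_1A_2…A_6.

34

Apply the shoelace formula: 2A = Σ (x_i·y_{i+1} − x_{i+1}·y_i), indices taken mod 6.
A_1→A_2: (-1)(2) − (-1)(4) = 2
A_2→A_3: (-1)(-3) − (-3)(2) = 9
A_3→A_4: (-3)(-1) − (2)(-3) = 9
A_4→A_5: (2)(-2) − (4)(-1) = 0
A_5→A_6: (4)(6) − (3)(-2) = 30
A_6→A_1: (3)(4) − (-1)(6) = 18
Σ = 68
Signed area = Σ/2 = 34 (positive ⇒ counter-clockwise traversal).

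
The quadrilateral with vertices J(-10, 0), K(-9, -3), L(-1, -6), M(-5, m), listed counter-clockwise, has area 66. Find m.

9

Write out the shoelace sum; only the two edges meeting at M involve m:
2·Area = [((-1)·m − (-5)·(-6)) + ((-5)·0 − (-10)·m)] + 81
       = 9·m + 51 = 132
⇒ m = 9.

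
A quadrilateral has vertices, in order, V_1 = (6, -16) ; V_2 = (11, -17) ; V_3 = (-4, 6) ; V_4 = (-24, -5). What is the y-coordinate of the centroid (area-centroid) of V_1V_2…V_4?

-73/13

Apply Gauss's area formula. First the cross-terms c_i = x_i·y_{i+1} − x_{i+1}·y_i:
  74, -2, 164, 414  ⇒  2A = 650, A = 325.
Then Σ (y_i + y_{i+1})·c_i = -10950, so ȳ = -10950 / (6·325) = -73/13.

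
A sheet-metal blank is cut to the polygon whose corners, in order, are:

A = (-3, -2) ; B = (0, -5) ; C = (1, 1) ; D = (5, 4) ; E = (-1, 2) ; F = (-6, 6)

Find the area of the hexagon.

A→B: (-3)(-5) − (0)(-2) = 15
B→C: (0)(1) − (1)(-5) = 5
C→D: (1)(4) − (5)(1) = -1
D→E: (5)(2) − (-1)(4) = 14
E→F: (-1)(6) − (-6)(2) = 6
F→A: (-6)(-2) − (-3)(6) = 30
Σ = 69
Area = |Σ|/2 = 34.5.

34.5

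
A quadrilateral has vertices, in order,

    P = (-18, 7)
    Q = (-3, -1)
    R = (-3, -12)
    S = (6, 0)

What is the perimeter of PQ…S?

|PQ| = √((15)² + (-8)²) = √289 = 17
|QR| = √((0)² + (-11)²) = √121 = 11
|RS| = √((9)² + (12)²) = √225 = 15
|SP| = √((-24)² + (7)²) = √625 = 25
Perimeter = 17 + 11 + 15 + 25 = 68.

68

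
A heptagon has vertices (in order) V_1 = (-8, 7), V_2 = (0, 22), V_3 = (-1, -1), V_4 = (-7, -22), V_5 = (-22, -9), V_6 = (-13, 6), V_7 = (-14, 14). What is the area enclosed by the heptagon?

446.5

Σ = (-176) + (22) + (15) + (-421) + (-249) + (-98) + (14) = -893
Area = |Σ|/2 = 446.5.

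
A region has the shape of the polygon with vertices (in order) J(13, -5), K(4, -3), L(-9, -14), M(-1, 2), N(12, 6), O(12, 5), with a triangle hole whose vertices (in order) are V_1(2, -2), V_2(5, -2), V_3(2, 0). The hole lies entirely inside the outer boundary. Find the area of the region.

147.5

Outer boundary:
Apply the shoelace (surveyor's) formula: 2A = Σ (x_i·y_{i+1} − x_{i+1}·y_i), indices taken mod 6.
Σ = (-19) + (-83) + (-32) + (-30) + (-12) + (-125) = -301
Area = |Σ|/2 = 150.5.
Hole:
Apply the shoelace formula: 2A = Σ (x_i·y_{i+1} − x_{i+1}·y_i), indices taken mod 3.
Σ = (6) + (4) + (-4) = 6
Area = |Σ|/2 = 3.
Net area = 150.5 − 3 = 147.5.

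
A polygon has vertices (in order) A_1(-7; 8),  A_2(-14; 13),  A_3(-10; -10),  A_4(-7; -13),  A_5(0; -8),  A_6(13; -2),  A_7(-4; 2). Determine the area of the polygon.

Σ = (21) + (270) + (60) + (56) + (104) + (18) + (-18) = 511
Area = |Σ|/2 = 255.5.

255.5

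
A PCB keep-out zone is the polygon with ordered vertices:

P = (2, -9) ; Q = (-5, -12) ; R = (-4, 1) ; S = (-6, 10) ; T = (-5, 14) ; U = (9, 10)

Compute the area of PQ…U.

Apply the shoelace formula: 2A = Σ (x_i·y_{i+1} − x_{i+1}·y_i), indices taken mod 6.
Cross-terms: -69, -53, -34, -34, -176, -101  ⇒  Σ = -467
Area = |Σ|/2 = 233.5.

233.5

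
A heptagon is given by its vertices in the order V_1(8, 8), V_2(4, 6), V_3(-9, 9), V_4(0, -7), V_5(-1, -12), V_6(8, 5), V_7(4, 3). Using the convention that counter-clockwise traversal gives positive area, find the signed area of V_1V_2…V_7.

132.5

V_1→V_2: (8)(6) − (4)(8) = 16
V_2→V_3: (4)(9) − (-9)(6) = 90
V_3→V_4: (-9)(-7) − (0)(9) = 63
V_4→V_5: (0)(-12) − (-1)(-7) = -7
V_5→V_6: (-1)(5) − (8)(-12) = 91
V_6→V_7: (8)(3) − (4)(5) = 4
V_7→V_1: (4)(8) − (8)(3) = 8
Σ = 265
Signed area = Σ/2 = 132.5 (positive ⇒ counter-clockwise traversal).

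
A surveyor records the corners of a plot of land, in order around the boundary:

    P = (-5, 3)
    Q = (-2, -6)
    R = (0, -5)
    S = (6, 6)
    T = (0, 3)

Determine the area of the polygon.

Σ = (36) + (10) + (30) + (18) + (15) = 109
Area = |Σ|/2 = 54.5.

54.5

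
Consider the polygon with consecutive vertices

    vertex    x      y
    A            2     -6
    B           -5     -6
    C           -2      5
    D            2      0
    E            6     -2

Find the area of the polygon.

Apply Gauss's area formula: 2A = Σ (x_i·y_{i+1} − x_{i+1}·y_i), indices taken mod 5.
Cross-terms: -42, -37, -10, -4, -32  ⇒  Σ = -125
Area = |Σ|/2 = 62.5.

62.5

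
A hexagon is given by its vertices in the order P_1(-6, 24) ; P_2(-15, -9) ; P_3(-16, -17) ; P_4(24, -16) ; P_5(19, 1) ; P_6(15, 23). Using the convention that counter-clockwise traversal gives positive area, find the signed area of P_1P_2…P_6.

Σ = (414) + (111) + (664) + (328) + (422) + (498) = 2437
Signed area = Σ/2 = 1218.5 (positive ⇒ counter-clockwise traversal).

1218.5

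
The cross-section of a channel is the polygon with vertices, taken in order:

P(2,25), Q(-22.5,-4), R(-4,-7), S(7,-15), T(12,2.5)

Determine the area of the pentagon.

Apply the shoelace formula: 2A = Σ (x_i·y_{i+1} − x_{i+1}·y_i), indices taken mod 5.
Cross-terms: 554.5, 141.5, 109, 197.5, 295  ⇒  Σ = 1297.5
Area = |Σ|/2 = 648.75.

648.75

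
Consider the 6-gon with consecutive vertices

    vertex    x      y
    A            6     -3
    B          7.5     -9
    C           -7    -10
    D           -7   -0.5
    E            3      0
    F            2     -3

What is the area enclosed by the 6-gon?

Apply the shoelace formula: 2A = Σ (x_i·y_{i+1} − x_{i+1}·y_i), indices taken mod 6.
Σ = (-31.5) + (-138) + (-66.5) + (1.5) + (-9) + (12) = -231.5
Area = |Σ|/2 = 115.75.

115.75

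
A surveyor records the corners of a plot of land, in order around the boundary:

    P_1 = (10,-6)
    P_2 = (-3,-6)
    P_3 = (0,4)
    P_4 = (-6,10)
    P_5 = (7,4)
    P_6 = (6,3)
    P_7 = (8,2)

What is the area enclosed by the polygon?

121.5

Apply Gauss's area formula: 2A = Σ (x_i·y_{i+1} − x_{i+1}·y_i), indices taken mod 7.
Σ = (-78) + (-12) + (24) + (-94) + (-3) + (-12) + (-68) = -243
Area = |Σ|/2 = 121.5.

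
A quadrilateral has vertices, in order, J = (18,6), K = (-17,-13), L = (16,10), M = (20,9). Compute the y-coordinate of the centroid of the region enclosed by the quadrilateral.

Apply Gauss's area formula. First the cross-terms c_i = x_i·y_{i+1} − x_{i+1}·y_i:
  -132, 38, -56, -42  ⇒  2A = -192, A = -96.
Then Σ (y_i + y_{i+1})·c_i = -884, so ȳ = -884 / (6·(-96)) = 221/144.

221/144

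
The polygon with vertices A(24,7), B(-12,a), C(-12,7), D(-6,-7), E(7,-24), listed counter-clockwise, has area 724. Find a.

14

Write out the shoelace sum; only the two edges meeting at B involve a:
2·Area = [(24·a − (-12)·7) + ((-12)·7 − (-12)·a)] + 944
       = 36·a + 944 = 1448
⇒ a = 14.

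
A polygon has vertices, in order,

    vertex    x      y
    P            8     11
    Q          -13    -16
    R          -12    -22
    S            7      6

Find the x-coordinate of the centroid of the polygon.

-40/11

Apply Gauss's area formula. First the cross-terms c_i = x_i·y_{i+1} − x_{i+1}·y_i:
  15, 94, 82, 29  ⇒  2A = 220, A = 110.
Then Σ (x_i + x_{i+1})·c_i = -2400, so x̄ = -2400 / (6·110) = -40/11.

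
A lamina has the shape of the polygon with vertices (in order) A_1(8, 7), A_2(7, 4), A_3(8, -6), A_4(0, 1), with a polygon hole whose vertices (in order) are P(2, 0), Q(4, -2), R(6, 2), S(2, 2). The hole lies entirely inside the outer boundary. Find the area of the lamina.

Outer boundary:
Σ = (-17) + (-74) + (8) + (-8) = -91
Area = |Σ|/2 = 45.5.
Hole:
P→Q: (2)(-2) − (4)(0) = -4
Q→R: (4)(2) − (6)(-2) = 20
R→S: (6)(2) − (2)(2) = 8
S→P: (2)(0) − (2)(2) = -4
Σ = 20
Area = |Σ|/2 = 10.
Net area = 45.5 − 10 = 35.5.

35.5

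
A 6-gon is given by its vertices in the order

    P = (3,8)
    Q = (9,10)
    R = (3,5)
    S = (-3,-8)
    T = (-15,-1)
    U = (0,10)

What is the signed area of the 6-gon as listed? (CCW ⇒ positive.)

-166.5

Apply Gauss's area formula: 2A = Σ (x_i·y_{i+1} − x_{i+1}·y_i), indices taken mod 6.
Σ = (-42) + (15) + (-9) + (-117) + (-150) + (-30) = -333
Signed area = Σ/2 = -166.5 (negative ⇒ clockwise traversal).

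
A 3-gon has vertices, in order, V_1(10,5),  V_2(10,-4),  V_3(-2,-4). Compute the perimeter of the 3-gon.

36

|V_1V_2| = √((0)² + (-9)²) = √81 = 9
|V_2V_3| = √((-12)² + (0)²) = √144 = 12
|V_3V_1| = √((12)² + (9)²) = √225 = 15
Perimeter = 9 + 12 + 15 = 36.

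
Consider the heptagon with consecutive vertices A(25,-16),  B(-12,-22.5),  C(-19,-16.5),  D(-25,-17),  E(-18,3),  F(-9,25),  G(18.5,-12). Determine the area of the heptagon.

1114

Cross-terms: -754.5, -229.5, -89.5, -381, -423, -354.5, 4  ⇒  Σ = -2228
Area = |Σ|/2 = 1114.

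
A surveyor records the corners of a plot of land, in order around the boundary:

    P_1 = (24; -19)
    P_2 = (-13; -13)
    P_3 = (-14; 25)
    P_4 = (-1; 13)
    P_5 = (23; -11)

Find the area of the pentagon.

842

P_1→P_2: (24)(-13) − (-13)(-19) = -559
P_2→P_3: (-13)(25) − (-14)(-13) = -507
P_3→P_4: (-14)(13) − (-1)(25) = -157
P_4→P_5: (-1)(-11) − (23)(13) = -288
P_5→P_1: (23)(-19) − (24)(-11) = -173
Σ = -1684
Area = |Σ|/2 = 842.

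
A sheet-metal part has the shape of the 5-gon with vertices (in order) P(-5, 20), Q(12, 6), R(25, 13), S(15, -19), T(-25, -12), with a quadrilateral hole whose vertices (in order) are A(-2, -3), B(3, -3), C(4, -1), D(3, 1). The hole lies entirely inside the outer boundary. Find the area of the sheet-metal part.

Outer boundary:
Cross-terms: -270, 6, -670, -655, -560  ⇒  Σ = -2149
Area = |Σ|/2 = 1074.5.
Hole:
Apply the shoelace (surveyor's) formula: 2A = Σ (x_i·y_{i+1} − x_{i+1}·y_i), indices taken mod 4.
Cross-terms: 15, 9, 7, -7  ⇒  Σ = 24
Area = |Σ|/2 = 12.
Net area = 1074.5 − 12 = 1062.5.

1062.5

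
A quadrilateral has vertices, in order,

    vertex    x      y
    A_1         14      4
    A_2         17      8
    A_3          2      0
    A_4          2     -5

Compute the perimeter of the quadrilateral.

42

|A_1A_2| = √((3)² + (4)²) = √25 = 5
|A_2A_3| = √((-15)² + (-8)²) = √289 = 17
|A_3A_4| = √((0)² + (-5)²) = √25 = 5
|A_4A_1| = √((12)² + (9)²) = √225 = 15
Perimeter = 5 + 17 + 5 + 15 = 42.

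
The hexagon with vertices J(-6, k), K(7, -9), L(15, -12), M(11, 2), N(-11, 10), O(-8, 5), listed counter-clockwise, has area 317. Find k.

The doubled signed area Σ (x_i y_{i+1} − x_{i+1} y_i) is linear in k.
With k=0 it equals 454; the coefficient of k is -15 (from the two edges through J).
So -15·k + 454 = 2·317 = 634 ⇒ k = -12.

-12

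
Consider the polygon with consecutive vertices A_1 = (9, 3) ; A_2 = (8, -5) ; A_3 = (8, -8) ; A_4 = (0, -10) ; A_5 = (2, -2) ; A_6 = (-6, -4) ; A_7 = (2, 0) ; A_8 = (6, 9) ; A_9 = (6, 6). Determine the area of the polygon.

100.5

Cross-terms: -69, -24, -80, 20, -20, 8, 18, -18, -36  ⇒  Σ = -201
Area = |Σ|/2 = 100.5.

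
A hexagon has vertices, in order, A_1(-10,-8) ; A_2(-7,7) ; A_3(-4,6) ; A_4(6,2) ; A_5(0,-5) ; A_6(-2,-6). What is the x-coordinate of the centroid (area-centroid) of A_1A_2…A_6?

-644/201

Apply the shoelace formula. First the cross-terms c_i = x_i·y_{i+1} − x_{i+1}·y_i:
  -126, -14, -44, -30, -10, -44  ⇒  2A = -268, A = -134.
Then Σ (x_i + x_{i+1})·c_i = 2576, so x̄ = 2576 / (6·(-134)) = -644/201.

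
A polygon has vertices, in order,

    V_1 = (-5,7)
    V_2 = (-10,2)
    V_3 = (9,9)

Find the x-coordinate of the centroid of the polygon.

Apply the surveyor's formula. First the cross-terms c_i = x_i·y_{i+1} − x_{i+1}·y_i:
  60, -108, 108  ⇒  2A = 60, A = 30.
Then Σ (x_i + x_{i+1})·c_i = -360, so x̄ = -360 / (6·30) = -2.

-2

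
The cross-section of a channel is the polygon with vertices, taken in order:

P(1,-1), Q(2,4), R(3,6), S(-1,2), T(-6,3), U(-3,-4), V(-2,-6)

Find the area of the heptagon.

39

Apply Gauss's area formula: 2A = Σ (x_i·y_{i+1} − x_{i+1}·y_i), indices taken mod 7.
Σ = (6) + (0) + (12) + (9) + (33) + (10) + (8) = 78
Area = |Σ|/2 = 39.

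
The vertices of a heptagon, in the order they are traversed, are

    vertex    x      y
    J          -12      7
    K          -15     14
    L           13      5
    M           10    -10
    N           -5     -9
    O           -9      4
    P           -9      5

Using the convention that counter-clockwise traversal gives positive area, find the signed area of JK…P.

Apply the surveyor's formula: 2A = Σ (x_i·y_{i+1} − x_{i+1}·y_i), indices taken mod 7.
Σ = (-63) + (-257) + (-180) + (-140) + (-101) + (-9) + (-3) = -753
Signed area = Σ/2 = -376.5 (negative ⇒ clockwise traversal).

-376.5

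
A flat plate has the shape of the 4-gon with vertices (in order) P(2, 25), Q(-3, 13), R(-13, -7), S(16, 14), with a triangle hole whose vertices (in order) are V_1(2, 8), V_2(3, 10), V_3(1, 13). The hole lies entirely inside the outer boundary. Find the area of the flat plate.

293

Outer boundary:
Apply the shoelace (surveyor's) formula: 2A = Σ (x_i·y_{i+1} − x_{i+1}·y_i), indices taken mod 4.
Σ = (101) + (190) + (-70) + (372) = 593
Area = |Σ|/2 = 296.5.
Hole:
Σ = (-4) + (29) + (-18) = 7
Area = |Σ|/2 = 3.5.
Net area = 296.5 − 3.5 = 293.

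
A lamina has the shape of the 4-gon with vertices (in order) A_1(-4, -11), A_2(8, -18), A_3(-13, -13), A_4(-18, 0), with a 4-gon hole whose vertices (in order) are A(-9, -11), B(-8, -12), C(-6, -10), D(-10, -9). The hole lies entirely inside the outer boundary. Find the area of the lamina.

101.5

Outer boundary:
Apply the surveyor's formula: 2A = Σ (x_i·y_{i+1} − x_{i+1}·y_i), indices taken mod 4.
Σ = (160) + (-338) + (-234) + (198) = -214
Area = |Σ|/2 = 107.
Hole:
A→B: (-9)(-12) − (-8)(-11) = 20
B→C: (-8)(-10) − (-6)(-12) = 8
C→D: (-6)(-9) − (-10)(-10) = -46
D→A: (-10)(-11) − (-9)(-9) = 29
Σ = 11
Area = |Σ|/2 = 5.5.
Net area = 107 − 5.5 = 101.5.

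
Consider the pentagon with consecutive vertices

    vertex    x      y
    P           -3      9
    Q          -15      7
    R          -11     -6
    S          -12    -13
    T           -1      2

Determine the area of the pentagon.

156

Cross-terms: 114, 167, 71, -37, -3  ⇒  Σ = 312
Area = |Σ|/2 = 156.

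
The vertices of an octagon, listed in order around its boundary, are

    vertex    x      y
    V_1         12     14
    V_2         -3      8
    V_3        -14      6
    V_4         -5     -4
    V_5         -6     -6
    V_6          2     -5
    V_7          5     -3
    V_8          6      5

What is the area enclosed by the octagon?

Apply the shoelace (surveyor's) formula: 2A = Σ (x_i·y_{i+1} − x_{i+1}·y_i), indices taken mod 8.
Σ = (138) + (94) + (86) + (6) + (42) + (19) + (43) + (24) = 452
Area = |Σ|/2 = 226.

226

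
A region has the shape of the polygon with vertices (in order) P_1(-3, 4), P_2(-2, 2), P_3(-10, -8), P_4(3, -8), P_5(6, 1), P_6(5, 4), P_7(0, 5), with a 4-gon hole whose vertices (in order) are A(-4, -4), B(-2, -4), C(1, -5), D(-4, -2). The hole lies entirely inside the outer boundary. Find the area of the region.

Outer boundary:
Cross-terms: 2, 36, 104, 51, 19, 25, 15  ⇒  Σ = 252
Area = |Σ|/2 = 126.
Hole:
Apply the shoelace formula: 2A = Σ (x_i·y_{i+1} − x_{i+1}·y_i), indices taken mod 4.
Σ = (8) + (14) + (-22) + (8) = 8
Area = |Σ|/2 = 4.
Net area = 126 − 4 = 122.

122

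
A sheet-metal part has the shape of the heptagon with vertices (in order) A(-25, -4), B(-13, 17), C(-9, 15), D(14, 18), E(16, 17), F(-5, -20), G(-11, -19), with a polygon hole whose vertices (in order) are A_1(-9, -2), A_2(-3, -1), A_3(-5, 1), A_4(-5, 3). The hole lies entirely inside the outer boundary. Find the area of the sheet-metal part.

855

Outer boundary:
Σ = (-477) + (-42) + (-372) + (-50) + (-235) + (-125) + (-431) = -1732
Area = |Σ|/2 = 866.
Hole:
Σ = (3) + (-8) + (-10) + (37) = 22
Area = |Σ|/2 = 11.
Net area = 866 − 11 = 855.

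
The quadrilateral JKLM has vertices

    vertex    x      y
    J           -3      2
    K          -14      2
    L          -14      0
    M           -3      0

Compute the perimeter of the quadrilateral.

|JK| = √((-11)² + (0)²) = √121 = 11
|KL| = √((0)² + (-2)²) = √4 = 2
|LM| = √((11)² + (0)²) = √121 = 11
|MJ| = √((0)² + (2)²) = √4 = 2
Perimeter = 11 + 2 + 11 + 2 = 26.

26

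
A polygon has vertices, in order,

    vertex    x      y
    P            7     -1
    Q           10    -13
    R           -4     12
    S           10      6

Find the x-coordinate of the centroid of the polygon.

13/3

Apply the surveyor's formula. First the cross-terms c_i = x_i·y_{i+1} − x_{i+1}·y_i:
  -81, 68, -144, -52  ⇒  2A = -209, A = -104.5.
Then Σ (x_i + x_{i+1})·c_i = -2717, so x̄ = -2717 / (6·(-104.5)) = 13/3.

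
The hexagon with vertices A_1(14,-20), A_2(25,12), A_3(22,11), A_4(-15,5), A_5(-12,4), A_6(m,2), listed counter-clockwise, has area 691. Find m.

-20

The doubled signed area Σ (x_i y_{i+1} − x_{i+1} y_i) is linear in m.
With m=0 it equals 902; the coefficient of m is -24 (from the two edges through A_6).
So -24·m + 902 = 2·691 = 1382 ⇒ m = -20.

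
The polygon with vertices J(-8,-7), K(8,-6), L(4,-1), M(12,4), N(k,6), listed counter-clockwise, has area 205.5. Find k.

-13

The doubled signed area Σ (x_i y_{i+1} − x_{i+1} y_i) is linear in k.
With k=0 it equals 268; the coefficient of k is -11 (from the two edges through N).
So -11·k + 268 = 2·205.5 = 411 ⇒ k = -13.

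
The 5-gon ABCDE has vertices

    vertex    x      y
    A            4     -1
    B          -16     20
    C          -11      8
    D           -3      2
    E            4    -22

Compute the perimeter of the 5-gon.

|AB| = √((-20)² + (21)²) = √841 = 29
|BC| = √((5)² + (-12)²) = √169 = 13
|CD| = √((8)² + (-6)²) = √100 = 10
|DE| = √((7)² + (-24)²) = √625 = 25
|EA| = √((0)² + (21)²) = √441 = 21
Perimeter = 29 + 13 + 10 + 25 + 21 = 98.

98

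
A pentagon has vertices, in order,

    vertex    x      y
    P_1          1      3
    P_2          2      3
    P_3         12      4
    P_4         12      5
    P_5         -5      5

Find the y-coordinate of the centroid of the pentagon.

Apply the shoelace formula. First the cross-terms c_i = x_i·y_{i+1} − x_{i+1}·y_i:
  -3, -28, 12, 85, -20  ⇒  2A = 46, A = 23.
Then Σ (y_i + y_{i+1})·c_i = 584, so ȳ = 584 / (6·23) = 292/69.

292/69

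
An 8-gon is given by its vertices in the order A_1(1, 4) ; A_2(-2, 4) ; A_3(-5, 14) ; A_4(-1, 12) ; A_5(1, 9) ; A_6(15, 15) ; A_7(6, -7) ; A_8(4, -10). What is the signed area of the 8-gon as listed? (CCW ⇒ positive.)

-192

Σ = (12) + (-8) + (-46) + (-21) + (-120) + (-195) + (-32) + (26) = -384
Signed area = Σ/2 = -192 (negative ⇒ clockwise traversal).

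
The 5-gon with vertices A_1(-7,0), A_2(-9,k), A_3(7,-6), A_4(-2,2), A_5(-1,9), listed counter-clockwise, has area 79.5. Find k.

-4

The doubled signed area Σ (x_i y_{i+1} − x_{i+1} y_i) is linear in k.
With k=0 it equals 103; the coefficient of k is -14 (from the two edges through A_2).
So -14·k + 103 = 2·79.5 = 159 ⇒ k = -4.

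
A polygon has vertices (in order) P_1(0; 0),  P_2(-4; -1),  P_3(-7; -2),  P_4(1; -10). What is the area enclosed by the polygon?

Cross-terms: 0, 1, 72, 0  ⇒  Σ = 73
Area = |Σ|/2 = 36.5.

36.5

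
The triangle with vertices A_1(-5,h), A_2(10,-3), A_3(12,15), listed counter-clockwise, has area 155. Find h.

The doubled signed area Σ (x_i y_{i+1} − x_{i+1} y_i) is linear in h.
With h=0 it equals 276; the coefficient of h is 2 (from the two edges through A_1).
So 2·h + 276 = 2·155 = 310 ⇒ h = 17.

17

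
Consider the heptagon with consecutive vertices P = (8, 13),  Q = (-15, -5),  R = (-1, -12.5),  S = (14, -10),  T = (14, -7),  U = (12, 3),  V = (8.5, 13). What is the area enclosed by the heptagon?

413.75

P→Q: (8)(-5) − (-15)(13) = 155
Q→R: (-15)(-12.5) − (-1)(-5) = 182.5
R→S: (-1)(-10) − (14)(-12.5) = 185
S→T: (14)(-7) − (14)(-10) = 42
T→U: (14)(3) − (12)(-7) = 126
U→V: (12)(13) − (8.5)(3) = 130.5
V→P: (8.5)(13) − (8)(13) = 6.5
Σ = 827.5
Area = |Σ|/2 = 413.75.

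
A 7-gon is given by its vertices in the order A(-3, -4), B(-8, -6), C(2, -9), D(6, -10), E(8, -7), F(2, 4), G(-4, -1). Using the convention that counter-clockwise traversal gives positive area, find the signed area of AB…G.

107.5

Cross-terms: -14, 84, 34, 38, 46, 14, 13  ⇒  Σ = 215
Signed area = Σ/2 = 107.5 (positive ⇒ counter-clockwise traversal).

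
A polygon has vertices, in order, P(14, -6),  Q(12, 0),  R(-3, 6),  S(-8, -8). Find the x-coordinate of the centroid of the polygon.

112/47

Apply the surveyor's formula. First the cross-terms c_i = x_i·y_{i+1} − x_{i+1}·y_i:
  72, 72, 72, 160  ⇒  2A = 376, A = 188.
Then Σ (x_i + x_{i+1})·c_i = 2688, so x̄ = 2688 / (6·188) = 112/47.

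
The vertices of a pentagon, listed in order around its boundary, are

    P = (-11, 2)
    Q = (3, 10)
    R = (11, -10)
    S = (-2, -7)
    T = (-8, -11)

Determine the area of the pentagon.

262

Cross-terms: -116, -140, -97, -34, -137  ⇒  Σ = -524
Area = |Σ|/2 = 262.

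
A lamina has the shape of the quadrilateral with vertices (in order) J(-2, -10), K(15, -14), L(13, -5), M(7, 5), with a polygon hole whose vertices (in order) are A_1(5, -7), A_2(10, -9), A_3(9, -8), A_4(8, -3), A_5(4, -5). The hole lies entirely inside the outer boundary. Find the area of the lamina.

Outer boundary:
Cross-terms: 178, 107, 100, -60  ⇒  Σ = 325
Area = |Σ|/2 = 162.5.
Hole:
Cross-terms: 25, 1, 37, -28, -3  ⇒  Σ = 32
Area = |Σ|/2 = 16.
Net area = 162.5 − 16 = 146.5.

146.5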